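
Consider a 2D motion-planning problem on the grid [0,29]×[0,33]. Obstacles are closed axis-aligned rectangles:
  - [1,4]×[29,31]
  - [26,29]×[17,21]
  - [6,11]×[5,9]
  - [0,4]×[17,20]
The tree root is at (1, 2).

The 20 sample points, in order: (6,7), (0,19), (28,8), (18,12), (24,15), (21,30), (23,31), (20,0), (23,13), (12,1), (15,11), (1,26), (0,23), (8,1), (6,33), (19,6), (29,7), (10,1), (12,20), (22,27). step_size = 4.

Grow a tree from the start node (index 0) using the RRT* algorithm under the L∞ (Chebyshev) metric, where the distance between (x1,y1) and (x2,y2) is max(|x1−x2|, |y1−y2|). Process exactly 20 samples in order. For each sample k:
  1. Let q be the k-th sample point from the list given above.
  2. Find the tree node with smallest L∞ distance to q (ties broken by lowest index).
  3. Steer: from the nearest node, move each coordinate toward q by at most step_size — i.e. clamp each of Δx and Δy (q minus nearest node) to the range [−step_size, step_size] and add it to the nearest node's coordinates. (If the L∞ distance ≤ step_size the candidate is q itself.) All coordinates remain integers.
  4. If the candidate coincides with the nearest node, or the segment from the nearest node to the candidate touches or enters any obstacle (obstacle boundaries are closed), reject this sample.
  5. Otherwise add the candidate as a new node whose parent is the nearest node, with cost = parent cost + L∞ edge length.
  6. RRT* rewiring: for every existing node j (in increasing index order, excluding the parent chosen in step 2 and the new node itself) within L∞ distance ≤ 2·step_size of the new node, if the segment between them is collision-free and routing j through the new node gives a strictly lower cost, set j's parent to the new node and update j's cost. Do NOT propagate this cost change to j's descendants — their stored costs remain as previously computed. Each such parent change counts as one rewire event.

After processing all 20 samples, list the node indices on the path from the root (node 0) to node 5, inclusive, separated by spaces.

Path: 0 1 2 3 4 5

1. q=(6,7) nearest=0 d=5 new=(5,6) → add node 1 parent=0 cost=4
2. q=(0,19) nearest=1 d=13 new=(1,10) → add node 2 parent=1 cost=8
3. q=(28,8) nearest=1 d=23 new=(9,8) → blocked by [6,11]×[5,9], reject
4. q=(18,12) nearest=1 d=13 new=(9,10) → blocked by [6,11]×[5,9], reject
5. q=(24,15) nearest=1 d=19 new=(9,10) → blocked by [6,11]×[5,9], reject
6. q=(21,30) nearest=2 d=20 new=(5,14) → add node 3 parent=2 cost=12
7. q=(23,31) nearest=3 d=18 new=(9,18) → add node 4 parent=3 cost=16
8. q=(20,0) nearest=1 d=15 new=(9,2) → blocked by [6,11]×[5,9], reject
9. q=(23,13) nearest=4 d=14 new=(13,14) → add node 5 parent=4 cost=20
10. q=(12,1) nearest=1 d=7 new=(9,2) → blocked by [6,11]×[5,9], reject
11. q=(15,11) nearest=5 d=3 new=(15,11) → add node 6 parent=5 cost=23
12. q=(1,26) nearest=4 d=8 new=(5,22) → add node 7 parent=4 cost=20
13. q=(0,23) nearest=7 d=5 new=(1,23) → add node 8 parent=7 cost=24
14. q=(8,1) nearest=1 d=5 new=(8,2) → add node 9 parent=1 cost=8
15. q=(6,33) nearest=8 d=10 new=(5,27) → add node 10 parent=8 cost=28
16. q=(19,6) nearest=6 d=5 new=(19,7) → add node 11 parent=6 cost=27
17. q=(29,7) nearest=11 d=10 new=(23,7) → add node 12 parent=11 cost=31
18. q=(10,1) nearest=9 d=2 new=(10,1) → add node 13 parent=9 cost=10
19. q=(12,20) nearest=4 d=3 new=(12,20) → add node 14 parent=4 cost=19; rewire 10→14 (26<28)
20. q=(22,27) nearest=14 d=10 new=(16,24) → add node 15 parent=14 cost=23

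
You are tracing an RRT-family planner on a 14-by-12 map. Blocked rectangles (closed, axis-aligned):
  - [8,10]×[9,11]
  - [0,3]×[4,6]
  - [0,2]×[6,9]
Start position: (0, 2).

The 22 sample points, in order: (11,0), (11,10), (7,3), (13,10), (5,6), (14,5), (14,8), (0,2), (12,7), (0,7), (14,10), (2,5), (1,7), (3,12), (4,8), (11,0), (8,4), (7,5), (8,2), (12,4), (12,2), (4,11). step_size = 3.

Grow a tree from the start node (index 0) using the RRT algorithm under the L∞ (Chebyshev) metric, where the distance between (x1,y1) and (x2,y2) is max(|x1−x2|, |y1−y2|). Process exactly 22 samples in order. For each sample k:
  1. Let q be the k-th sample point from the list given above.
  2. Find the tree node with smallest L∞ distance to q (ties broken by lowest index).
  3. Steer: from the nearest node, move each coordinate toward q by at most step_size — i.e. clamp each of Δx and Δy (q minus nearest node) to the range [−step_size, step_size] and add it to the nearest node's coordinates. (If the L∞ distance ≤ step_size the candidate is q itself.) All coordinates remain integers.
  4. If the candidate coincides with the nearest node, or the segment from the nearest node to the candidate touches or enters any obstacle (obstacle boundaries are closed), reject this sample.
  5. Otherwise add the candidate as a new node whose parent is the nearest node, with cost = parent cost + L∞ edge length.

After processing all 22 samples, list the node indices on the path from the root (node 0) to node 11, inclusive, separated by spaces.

1. q=(11,0) nearest=0 d=11 new=(3,0) → add node 1 parent=0 cost=3
2. q=(11,10) nearest=1 d=10 new=(6,3) → add node 2 parent=1 cost=6
3. q=(7,3) nearest=2 d=1 new=(7,3) → add node 3 parent=2 cost=7
4. q=(13,10) nearest=2 d=7 new=(9,6) → add node 4 parent=2 cost=9
5. q=(5,6) nearest=2 d=3 new=(5,6) → add node 5 parent=2 cost=9
6. q=(14,5) nearest=4 d=5 new=(12,5) → add node 6 parent=4 cost=12
7. q=(14,8) nearest=6 d=3 new=(14,8) → add node 7 parent=6 cost=15
8. q=(0,2) nearest=0 d=0 → coincident, reject
9. q=(12,7) nearest=6 d=2 new=(12,7) → add node 8 parent=6 cost=14
10. q=(0,7) nearest=0 d=5 new=(0,5) → blocked by [0,3]×[4,6], reject
11. q=(14,10) nearest=7 d=2 new=(14,10) → add node 9 parent=7 cost=17
12. q=(2,5) nearest=0 d=3 new=(2,5) → blocked by [0,3]×[4,6], reject
13. q=(1,7) nearest=5 d=4 new=(2,7) → blocked by [0,2]×[6,9], reject
14. q=(3,12) nearest=4 d=6 new=(6,9) → add node 10 parent=4 cost=12
15. q=(4,8) nearest=5 d=2 new=(4,8) → add node 11 parent=5 cost=11
16. q=(11,0) nearest=3 d=4 new=(10,0) → add node 12 parent=3 cost=10
17. q=(8,4) nearest=3 d=1 new=(8,4) → add node 13 parent=3 cost=8
18. q=(7,5) nearest=13 d=1 new=(7,5) → add node 14 parent=13 cost=9
19. q=(8,2) nearest=3 d=1 new=(8,2) → add node 15 parent=3 cost=8
20. q=(12,4) nearest=6 d=1 new=(12,4) → add node 16 parent=6 cost=13
21. q=(12,2) nearest=12 d=2 new=(12,2) → add node 17 parent=12 cost=12
22. q=(4,11) nearest=10 d=2 new=(4,11) → add node 18 parent=10 cost=14

Path: 0 1 2 5 11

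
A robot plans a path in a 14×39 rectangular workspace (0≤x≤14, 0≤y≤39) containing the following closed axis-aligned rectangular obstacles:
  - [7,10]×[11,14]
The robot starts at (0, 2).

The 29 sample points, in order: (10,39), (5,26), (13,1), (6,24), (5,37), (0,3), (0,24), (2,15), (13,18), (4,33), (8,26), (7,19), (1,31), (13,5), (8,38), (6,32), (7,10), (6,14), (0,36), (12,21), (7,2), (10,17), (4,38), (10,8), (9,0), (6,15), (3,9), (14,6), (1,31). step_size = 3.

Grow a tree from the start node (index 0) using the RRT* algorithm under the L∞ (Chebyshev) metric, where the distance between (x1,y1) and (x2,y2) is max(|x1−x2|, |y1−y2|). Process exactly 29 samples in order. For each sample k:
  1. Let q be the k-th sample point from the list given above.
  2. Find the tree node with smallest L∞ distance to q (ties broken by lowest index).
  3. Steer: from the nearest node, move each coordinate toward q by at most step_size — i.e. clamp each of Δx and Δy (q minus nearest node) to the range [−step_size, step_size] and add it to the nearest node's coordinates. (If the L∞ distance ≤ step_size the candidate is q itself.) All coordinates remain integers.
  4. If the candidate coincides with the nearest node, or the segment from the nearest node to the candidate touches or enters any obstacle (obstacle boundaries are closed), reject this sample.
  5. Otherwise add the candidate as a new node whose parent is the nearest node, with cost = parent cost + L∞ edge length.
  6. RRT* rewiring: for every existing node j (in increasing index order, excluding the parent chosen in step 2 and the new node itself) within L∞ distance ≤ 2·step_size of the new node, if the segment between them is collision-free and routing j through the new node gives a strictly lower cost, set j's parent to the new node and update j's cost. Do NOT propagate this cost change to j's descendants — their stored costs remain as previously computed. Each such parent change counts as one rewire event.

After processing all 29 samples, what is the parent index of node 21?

1. q=(10,39) nearest=0 d=37 new=(3,5) → add node 1 parent=0 cost=3
2. q=(5,26) nearest=1 d=21 new=(5,8) → add node 2 parent=1 cost=6
3. q=(13,1) nearest=2 d=8 new=(8,5) → add node 3 parent=2 cost=9
4. q=(6,24) nearest=2 d=16 new=(6,11) → add node 4 parent=2 cost=9
5. q=(5,37) nearest=4 d=26 new=(5,14) → add node 5 parent=4 cost=12
6. q=(0,3) nearest=0 d=1 new=(0,3) → add node 6 parent=0 cost=1
7. q=(0,24) nearest=5 d=10 new=(2,17) → add node 7 parent=5 cost=15
8. q=(2,15) nearest=7 d=2 new=(2,15) → add node 8 parent=7 cost=17
9. q=(13,18) nearest=4 d=7 new=(9,14) → blocked by [7,10]×[11,14], reject
10. q=(4,33) nearest=7 d=16 new=(4,20) → add node 9 parent=7 cost=18
11. q=(8,26) nearest=9 d=6 new=(7,23) → add node 10 parent=9 cost=21
12. q=(7,19) nearest=9 d=3 new=(7,19) → add node 11 parent=9 cost=21
13. q=(1,31) nearest=10 d=8 new=(4,26) → add node 12 parent=10 cost=24
14. q=(13,5) nearest=3 d=5 new=(11,5) → add node 13 parent=3 cost=12
15. q=(8,38) nearest=12 d=12 new=(7,29) → add node 14 parent=12 cost=27
16. q=(6,32) nearest=14 d=3 new=(6,32) → add node 15 parent=14 cost=30
17. q=(7,10) nearest=4 d=1 new=(7,10) → add node 16 parent=4 cost=10; rewire 8→16 (15<17)
18. q=(6,14) nearest=5 d=1 new=(6,14) → add node 17 parent=5 cost=13; rewire 11→17 (18<21)
19. q=(0,36) nearest=15 d=6 new=(3,35) → add node 18 parent=15 cost=33
20. q=(12,21) nearest=10 d=5 new=(10,21) → add node 19 parent=10 cost=24
21. q=(7,2) nearest=3 d=3 new=(7,2) → add node 20 parent=3 cost=12
22. q=(10,17) nearest=11 d=3 new=(10,17) → add node 21 parent=11 cost=21
23. q=(4,38) nearest=18 d=3 new=(4,38) → add node 22 parent=18 cost=36
24. q=(10,8) nearest=3 d=3 new=(10,8) → add node 23 parent=3 cost=12
25. q=(9,0) nearest=20 d=2 new=(9,0) → add node 24 parent=20 cost=14
26. q=(6,15) nearest=5 d=1 new=(6,15) → add node 25 parent=5 cost=13; rewire 11→25 (17<18); rewire 19→25 (19<24); rewire 21→25 (17<21)
27. q=(3,9) nearest=2 d=2 new=(3,9) → add node 26 parent=2 cost=8; rewire 8→26 (14<15)
28. q=(14,6) nearest=13 d=3 new=(14,6) → add node 27 parent=13 cost=15
29. q=(1,31) nearest=18 d=4 new=(1,32) → add node 28 parent=18 cost=36

Parent of node 21: 25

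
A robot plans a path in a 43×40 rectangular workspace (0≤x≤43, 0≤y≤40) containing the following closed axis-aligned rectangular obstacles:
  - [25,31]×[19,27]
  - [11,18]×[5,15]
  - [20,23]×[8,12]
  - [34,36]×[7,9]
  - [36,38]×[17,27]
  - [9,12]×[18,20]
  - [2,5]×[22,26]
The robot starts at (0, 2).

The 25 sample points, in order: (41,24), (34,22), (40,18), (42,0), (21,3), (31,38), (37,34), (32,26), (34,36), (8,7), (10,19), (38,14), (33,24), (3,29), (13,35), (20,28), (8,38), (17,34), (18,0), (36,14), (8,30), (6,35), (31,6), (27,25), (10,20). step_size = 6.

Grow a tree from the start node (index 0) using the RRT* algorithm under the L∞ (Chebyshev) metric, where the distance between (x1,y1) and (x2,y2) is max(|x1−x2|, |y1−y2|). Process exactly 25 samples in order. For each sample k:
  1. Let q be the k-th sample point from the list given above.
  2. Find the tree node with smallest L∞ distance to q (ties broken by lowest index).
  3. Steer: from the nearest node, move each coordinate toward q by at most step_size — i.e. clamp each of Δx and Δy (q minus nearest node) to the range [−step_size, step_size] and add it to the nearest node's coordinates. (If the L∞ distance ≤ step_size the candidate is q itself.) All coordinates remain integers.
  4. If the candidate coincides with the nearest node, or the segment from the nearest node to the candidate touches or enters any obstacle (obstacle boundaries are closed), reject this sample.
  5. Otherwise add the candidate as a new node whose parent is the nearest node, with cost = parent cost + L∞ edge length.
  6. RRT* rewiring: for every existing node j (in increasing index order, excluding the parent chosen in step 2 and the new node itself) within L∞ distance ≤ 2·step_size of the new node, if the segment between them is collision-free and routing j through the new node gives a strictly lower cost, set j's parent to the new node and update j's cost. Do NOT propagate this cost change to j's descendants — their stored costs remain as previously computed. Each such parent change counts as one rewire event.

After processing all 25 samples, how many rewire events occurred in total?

1. q=(41,24) nearest=0 d=41 new=(6,8) → add node 1 parent=0 cost=6
2. q=(34,22) nearest=1 d=28 new=(12,14) → blocked by [11,18]×[5,15], reject
3. q=(40,18) nearest=1 d=34 new=(12,14) → blocked by [11,18]×[5,15], reject
4. q=(42,0) nearest=1 d=36 new=(12,2) → add node 2 parent=1 cost=12
5. q=(21,3) nearest=2 d=9 new=(18,3) → add node 3 parent=2 cost=18
6. q=(31,38) nearest=1 d=30 new=(12,14) → blocked by [11,18]×[5,15], reject
7. q=(37,34) nearest=1 d=31 new=(12,14) → blocked by [11,18]×[5,15], reject
8. q=(32,26) nearest=3 d=23 new=(24,9) → blocked by [20,23]×[8,12], reject
9. q=(34,36) nearest=1 d=28 new=(12,14) → blocked by [11,18]×[5,15], reject
10. q=(8,7) nearest=1 d=2 new=(8,7) → add node 4 parent=1 cost=8
11. q=(10,19) nearest=1 d=11 new=(10,14) → add node 5 parent=1 cost=12
12. q=(38,14) nearest=3 d=20 new=(24,9) → blocked by [20,23]×[8,12], reject
13. q=(33,24) nearest=3 d=21 new=(24,9) → blocked by [20,23]×[8,12], reject
14. q=(3,29) nearest=5 d=15 new=(4,20) → add node 6 parent=5 cost=18
15. q=(13,35) nearest=6 d=15 new=(10,26) → add node 7 parent=6 cost=24
16. q=(20,28) nearest=7 d=10 new=(16,28) → add node 8 parent=7 cost=30
17. q=(8,38) nearest=8 d=10 new=(10,34) → add node 9 parent=8 cost=36
18. q=(17,34) nearest=8 d=6 new=(17,34) → add node 10 parent=8 cost=36
19. q=(18,0) nearest=3 d=3 new=(18,0) → add node 11 parent=3 cost=21
20. q=(36,14) nearest=3 d=18 new=(24,9) → blocked by [20,23]×[8,12], reject
21. q=(8,30) nearest=7 d=4 new=(8,30) → add node 12 parent=7 cost=28; rewire 9→12 (32<36)
22. q=(6,35) nearest=9 d=4 new=(6,35) → add node 13 parent=9 cost=36
23. q=(31,6) nearest=3 d=13 new=(24,6) → add node 14 parent=3 cost=24
24. q=(27,25) nearest=10 d=10 new=(23,28) → add node 15 parent=10 cost=42
25. q=(10,20) nearest=5 d=6 new=(10,20) → blocked by [9,12]×[18,20], reject

Rewire events: 1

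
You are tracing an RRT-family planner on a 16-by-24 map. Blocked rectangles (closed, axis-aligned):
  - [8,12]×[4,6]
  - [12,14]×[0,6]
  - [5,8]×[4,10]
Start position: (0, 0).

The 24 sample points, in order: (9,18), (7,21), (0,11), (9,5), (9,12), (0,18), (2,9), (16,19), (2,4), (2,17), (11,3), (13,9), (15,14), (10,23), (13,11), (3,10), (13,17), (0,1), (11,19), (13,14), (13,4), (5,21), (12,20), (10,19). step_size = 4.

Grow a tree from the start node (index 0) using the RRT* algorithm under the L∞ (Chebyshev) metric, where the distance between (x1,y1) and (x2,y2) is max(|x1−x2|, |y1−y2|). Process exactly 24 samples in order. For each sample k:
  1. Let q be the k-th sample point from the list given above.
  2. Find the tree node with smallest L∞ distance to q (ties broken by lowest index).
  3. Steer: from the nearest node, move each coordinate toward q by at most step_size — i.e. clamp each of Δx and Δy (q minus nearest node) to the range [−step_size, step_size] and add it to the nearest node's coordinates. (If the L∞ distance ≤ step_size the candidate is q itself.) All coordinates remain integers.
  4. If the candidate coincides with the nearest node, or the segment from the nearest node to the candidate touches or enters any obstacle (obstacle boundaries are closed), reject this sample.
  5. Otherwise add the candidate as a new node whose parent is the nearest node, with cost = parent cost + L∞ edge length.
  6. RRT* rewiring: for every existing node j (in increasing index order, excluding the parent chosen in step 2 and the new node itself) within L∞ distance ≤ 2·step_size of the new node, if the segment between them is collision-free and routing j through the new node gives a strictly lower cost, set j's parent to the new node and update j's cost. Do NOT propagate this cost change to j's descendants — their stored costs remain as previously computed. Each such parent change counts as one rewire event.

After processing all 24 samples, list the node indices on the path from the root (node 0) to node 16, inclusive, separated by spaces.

1. q=(9,18) nearest=0 d=18 new=(4,4) → add node 1 parent=0 cost=4
2. q=(7,21) nearest=1 d=17 new=(7,8) → blocked by [5,8]×[4,10], reject
3. q=(0,11) nearest=1 d=7 new=(0,8) → add node 2 parent=1 cost=8
4. q=(9,5) nearest=1 d=5 new=(8,5) → blocked by [8,12]×[4,6], reject
5. q=(9,12) nearest=1 d=8 new=(8,8) → blocked by [5,8]×[4,10], reject
6. q=(0,18) nearest=2 d=10 new=(0,12) → add node 3 parent=2 cost=12
7. q=(2,9) nearest=2 d=2 new=(2,9) → add node 4 parent=2 cost=10
8. q=(16,19) nearest=4 d=14 new=(6,13) → add node 5 parent=4 cost=14
9. q=(2,4) nearest=1 d=2 new=(2,4) → add node 6 parent=1 cost=6
10. q=(2,17) nearest=5 d=4 new=(2,17) → add node 7 parent=5 cost=18
11. q=(11,3) nearest=1 d=7 new=(8,3) → add node 8 parent=1 cost=8
12. q=(13,9) nearest=8 d=6 new=(12,7) → blocked by [8,12]×[4,6], reject
13. q=(15,14) nearest=5 d=9 new=(10,14) → add node 9 parent=5 cost=18
14. q=(10,23) nearest=7 d=8 new=(6,21) → add node 10 parent=7 cost=22
15. q=(13,11) nearest=9 d=3 new=(13,11) → add node 11 parent=9 cost=21
16. q=(3,10) nearest=4 d=1 new=(3,10) → add node 12 parent=4 cost=11
17. q=(13,17) nearest=9 d=3 new=(13,17) → add node 13 parent=9 cost=21
18. q=(0,1) nearest=0 d=1 new=(0,1) → add node 14 parent=0 cost=1; rewire 4→14 (9<10); rewire 6→14 (4<6)
19. q=(11,19) nearest=13 d=2 new=(11,19) → add node 15 parent=13 cost=23
20. q=(13,14) nearest=9 d=3 new=(13,14) → add node 16 parent=9 cost=21
21. q=(13,4) nearest=8 d=5 new=(12,4) → blocked by [8,12]×[4,6], reject
22. q=(5,21) nearest=10 d=1 new=(5,21) → add node 17 parent=10 cost=23
23. q=(12,20) nearest=15 d=1 new=(12,20) → add node 18 parent=15 cost=24
24. q=(10,19) nearest=15 d=1 new=(10,19) → add node 19 parent=15 cost=24

Path: 0 14 4 5 9 16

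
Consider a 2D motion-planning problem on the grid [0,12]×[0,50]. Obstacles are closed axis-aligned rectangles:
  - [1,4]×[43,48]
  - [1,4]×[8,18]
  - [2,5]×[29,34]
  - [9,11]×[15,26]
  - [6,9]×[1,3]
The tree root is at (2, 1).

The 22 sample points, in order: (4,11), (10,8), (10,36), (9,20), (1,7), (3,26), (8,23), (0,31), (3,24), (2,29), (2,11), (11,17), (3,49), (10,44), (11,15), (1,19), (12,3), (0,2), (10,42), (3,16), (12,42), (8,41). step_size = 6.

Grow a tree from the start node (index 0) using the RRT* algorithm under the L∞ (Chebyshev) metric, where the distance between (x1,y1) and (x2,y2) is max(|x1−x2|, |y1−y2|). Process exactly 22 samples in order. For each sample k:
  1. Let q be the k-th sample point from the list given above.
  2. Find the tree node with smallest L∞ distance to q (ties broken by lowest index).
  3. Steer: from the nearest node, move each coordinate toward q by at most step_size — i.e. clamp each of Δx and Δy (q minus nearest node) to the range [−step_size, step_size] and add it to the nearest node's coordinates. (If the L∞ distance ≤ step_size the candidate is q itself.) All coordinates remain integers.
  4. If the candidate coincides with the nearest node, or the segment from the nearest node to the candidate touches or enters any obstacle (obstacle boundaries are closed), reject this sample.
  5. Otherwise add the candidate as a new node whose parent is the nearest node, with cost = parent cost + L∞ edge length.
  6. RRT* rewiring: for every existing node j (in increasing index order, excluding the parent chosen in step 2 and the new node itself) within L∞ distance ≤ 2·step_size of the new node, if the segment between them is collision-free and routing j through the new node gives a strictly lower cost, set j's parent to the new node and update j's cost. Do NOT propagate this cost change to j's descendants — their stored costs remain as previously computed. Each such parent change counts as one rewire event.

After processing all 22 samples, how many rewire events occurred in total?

Rewire events: 2

1. q=(4,11) nearest=0 d=10 new=(4,7) → add node 1 parent=0 cost=6
2. q=(10,8) nearest=1 d=6 new=(10,8) → add node 2 parent=1 cost=12
3. q=(10,36) nearest=2 d=28 new=(10,14) → add node 3 parent=2 cost=18
4. q=(9,20) nearest=3 d=6 new=(9,20) → blocked by [9,11]×[15,26], reject
5. q=(1,7) nearest=1 d=3 new=(1,7) → add node 4 parent=1 cost=9
6. q=(3,26) nearest=3 d=12 new=(4,20) → blocked by [9,11]×[15,26], reject
7. q=(8,23) nearest=3 d=9 new=(8,20) → blocked by [9,11]×[15,26], reject
8. q=(0,31) nearest=3 d=17 new=(4,20) → blocked by [9,11]×[15,26], reject
9. q=(3,24) nearest=3 d=10 new=(4,20) → blocked by [9,11]×[15,26], reject
10. q=(2,29) nearest=3 d=15 new=(4,20) → blocked by [9,11]×[15,26], reject
11. q=(2,11) nearest=1 d=4 new=(2,11) → blocked by [1,4]×[8,18], reject
12. q=(11,17) nearest=3 d=3 new=(11,17) → blocked by [9,11]×[15,26], reject
13. q=(3,49) nearest=3 d=35 new=(4,20) → blocked by [9,11]×[15,26], reject
14. q=(10,44) nearest=3 d=30 new=(10,20) → blocked by [9,11]×[15,26], reject
15. q=(11,15) nearest=3 d=1 new=(11,15) → blocked by [9,11]×[15,26], reject
16. q=(1,19) nearest=3 d=9 new=(4,19) → add node 5 parent=3 cost=24
17. q=(12,3) nearest=2 d=5 new=(12,3) → add node 6 parent=2 cost=17
18. q=(0,2) nearest=0 d=2 new=(0,2) → add node 7 parent=0 cost=2; rewire 3→7 (14<18); rewire 4→7 (7<9)
19. q=(10,42) nearest=5 d=23 new=(10,25) → blocked by [9,11]×[15,26], reject
20. q=(3,16) nearest=5 d=3 new=(3,16) → blocked by [1,4]×[8,18], reject
21. q=(12,42) nearest=5 d=23 new=(10,25) → blocked by [9,11]×[15,26], reject
22. q=(8,41) nearest=5 d=22 new=(8,25) → add node 8 parent=5 cost=30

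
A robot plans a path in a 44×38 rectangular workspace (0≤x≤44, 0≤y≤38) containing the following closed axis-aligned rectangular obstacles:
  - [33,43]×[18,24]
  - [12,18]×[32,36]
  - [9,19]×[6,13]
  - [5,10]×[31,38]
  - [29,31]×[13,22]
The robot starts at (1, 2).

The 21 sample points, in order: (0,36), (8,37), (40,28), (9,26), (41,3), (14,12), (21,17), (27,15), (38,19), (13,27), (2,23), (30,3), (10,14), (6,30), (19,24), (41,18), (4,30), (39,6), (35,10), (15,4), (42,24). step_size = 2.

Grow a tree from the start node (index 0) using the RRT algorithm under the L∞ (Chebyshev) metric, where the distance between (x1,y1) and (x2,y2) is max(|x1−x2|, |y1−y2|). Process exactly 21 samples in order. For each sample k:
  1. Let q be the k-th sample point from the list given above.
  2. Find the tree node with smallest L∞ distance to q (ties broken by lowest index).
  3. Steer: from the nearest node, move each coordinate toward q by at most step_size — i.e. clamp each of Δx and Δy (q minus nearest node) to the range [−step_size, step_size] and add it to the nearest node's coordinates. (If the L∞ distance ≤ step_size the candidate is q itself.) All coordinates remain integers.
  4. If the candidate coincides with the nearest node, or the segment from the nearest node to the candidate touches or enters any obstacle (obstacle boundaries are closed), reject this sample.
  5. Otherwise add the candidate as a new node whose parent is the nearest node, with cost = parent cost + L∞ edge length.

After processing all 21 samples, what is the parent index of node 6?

Parent of node 6: 4

1. q=(0,36) nearest=0 d=34 new=(0,4) → add node 1 parent=0 cost=2
2. q=(8,37) nearest=1 d=33 new=(2,6) → add node 2 parent=1 cost=4
3. q=(40,28) nearest=2 d=38 new=(4,8) → add node 3 parent=2 cost=6
4. q=(9,26) nearest=3 d=18 new=(6,10) → add node 4 parent=3 cost=8
5. q=(41,3) nearest=4 d=35 new=(8,8) → add node 5 parent=4 cost=10
6. q=(14,12) nearest=5 d=6 new=(10,10) → blocked by [9,19]×[6,13], reject
7. q=(21,17) nearest=5 d=13 new=(10,10) → blocked by [9,19]×[6,13], reject
8. q=(27,15) nearest=5 d=19 new=(10,10) → blocked by [9,19]×[6,13], reject
9. q=(38,19) nearest=5 d=30 new=(10,10) → blocked by [9,19]×[6,13], reject
10. q=(13,27) nearest=4 d=17 new=(8,12) → add node 6 parent=4 cost=10
11. q=(2,23) nearest=6 d=11 new=(6,14) → add node 7 parent=6 cost=12
12. q=(30,3) nearest=5 d=22 new=(10,6) → blocked by [9,19]×[6,13], reject
13. q=(10,14) nearest=6 d=2 new=(10,14) → blocked by [9,19]×[6,13], reject
14. q=(6,30) nearest=7 d=16 new=(6,16) → add node 8 parent=7 cost=14
15. q=(19,24) nearest=6 d=12 new=(10,14) → blocked by [9,19]×[6,13], reject
16. q=(41,18) nearest=5 d=33 new=(10,10) → blocked by [9,19]×[6,13], reject
17. q=(4,30) nearest=8 d=14 new=(4,18) → add node 9 parent=8 cost=16
18. q=(39,6) nearest=5 d=31 new=(10,6) → blocked by [9,19]×[6,13], reject
19. q=(35,10) nearest=5 d=27 new=(10,10) → blocked by [9,19]×[6,13], reject
20. q=(15,4) nearest=5 d=7 new=(10,6) → blocked by [9,19]×[6,13], reject
21. q=(42,24) nearest=5 d=34 new=(10,10) → blocked by [9,19]×[6,13], reject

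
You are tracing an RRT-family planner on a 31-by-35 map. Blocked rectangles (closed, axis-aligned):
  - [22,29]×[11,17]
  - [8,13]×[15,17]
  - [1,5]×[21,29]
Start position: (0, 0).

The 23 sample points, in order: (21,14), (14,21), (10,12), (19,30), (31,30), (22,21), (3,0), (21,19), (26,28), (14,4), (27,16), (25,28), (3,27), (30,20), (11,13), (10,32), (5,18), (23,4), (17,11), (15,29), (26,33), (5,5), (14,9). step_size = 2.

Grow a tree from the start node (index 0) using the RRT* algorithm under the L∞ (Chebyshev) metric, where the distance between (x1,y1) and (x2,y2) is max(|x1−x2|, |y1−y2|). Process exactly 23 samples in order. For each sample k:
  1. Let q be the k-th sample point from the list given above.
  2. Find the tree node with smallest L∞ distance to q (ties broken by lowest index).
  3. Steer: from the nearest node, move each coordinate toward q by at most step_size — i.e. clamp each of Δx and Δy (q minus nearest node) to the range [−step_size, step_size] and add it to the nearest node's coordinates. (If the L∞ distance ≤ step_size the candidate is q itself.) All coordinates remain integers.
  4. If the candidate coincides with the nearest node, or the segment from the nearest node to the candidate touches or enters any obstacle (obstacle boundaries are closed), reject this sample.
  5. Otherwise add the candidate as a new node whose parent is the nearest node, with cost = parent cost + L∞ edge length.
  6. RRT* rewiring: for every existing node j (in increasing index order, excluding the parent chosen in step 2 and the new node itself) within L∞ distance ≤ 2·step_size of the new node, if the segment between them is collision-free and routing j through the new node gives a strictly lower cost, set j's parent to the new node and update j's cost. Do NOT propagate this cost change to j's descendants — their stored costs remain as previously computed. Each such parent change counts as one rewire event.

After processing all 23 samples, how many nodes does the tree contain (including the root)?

1. q=(21,14) nearest=0 d=21 new=(2,2) → add node 1 parent=0 cost=2
2. q=(14,21) nearest=1 d=19 new=(4,4) → add node 2 parent=1 cost=4
3. q=(10,12) nearest=2 d=8 new=(6,6) → add node 3 parent=2 cost=6
4. q=(19,30) nearest=3 d=24 new=(8,8) → add node 4 parent=3 cost=8
5. q=(31,30) nearest=4 d=23 new=(10,10) → add node 5 parent=4 cost=10
6. q=(22,21) nearest=5 d=12 new=(12,12) → add node 6 parent=5 cost=12
7. q=(3,0) nearest=1 d=2 new=(3,0) → add node 7 parent=1 cost=4
8. q=(21,19) nearest=6 d=9 new=(14,14) → add node 8 parent=6 cost=14
9. q=(26,28) nearest=8 d=14 new=(16,16) → add node 9 parent=8 cost=16
10. q=(14,4) nearest=4 d=6 new=(10,6) → add node 10 parent=4 cost=10
11. q=(27,16) nearest=9 d=11 new=(18,16) → add node 11 parent=9 cost=18
12. q=(25,28) nearest=9 d=12 new=(18,18) → add node 12 parent=9 cost=18
13. q=(3,27) nearest=8 d=13 new=(12,16) → blocked by [8,13]×[15,17], reject
14. q=(30,20) nearest=11 d=12 new=(20,18) → add node 13 parent=11 cost=20
15. q=(11,13) nearest=6 d=1 new=(11,13) → add node 14 parent=6 cost=13
16. q=(10,32) nearest=12 d=14 new=(16,20) → add node 15 parent=12 cost=20
17. q=(5,18) nearest=14 d=6 new=(9,15) → blocked by [8,13]×[15,17], reject
18. q=(23,4) nearest=8 d=10 new=(16,12) → add node 16 parent=8 cost=16
19. q=(17,11) nearest=16 d=1 new=(17,11) → add node 17 parent=16 cost=17
20. q=(15,29) nearest=15 d=9 new=(15,22) → add node 18 parent=15 cost=22
21. q=(26,33) nearest=18 d=11 new=(17,24) → add node 19 parent=18 cost=24
22. q=(5,5) nearest=2 d=1 new=(5,5) → add node 20 parent=2 cost=5
23. q=(14,9) nearest=6 d=3 new=(14,10) → add node 21 parent=6 cost=14

Node count: 22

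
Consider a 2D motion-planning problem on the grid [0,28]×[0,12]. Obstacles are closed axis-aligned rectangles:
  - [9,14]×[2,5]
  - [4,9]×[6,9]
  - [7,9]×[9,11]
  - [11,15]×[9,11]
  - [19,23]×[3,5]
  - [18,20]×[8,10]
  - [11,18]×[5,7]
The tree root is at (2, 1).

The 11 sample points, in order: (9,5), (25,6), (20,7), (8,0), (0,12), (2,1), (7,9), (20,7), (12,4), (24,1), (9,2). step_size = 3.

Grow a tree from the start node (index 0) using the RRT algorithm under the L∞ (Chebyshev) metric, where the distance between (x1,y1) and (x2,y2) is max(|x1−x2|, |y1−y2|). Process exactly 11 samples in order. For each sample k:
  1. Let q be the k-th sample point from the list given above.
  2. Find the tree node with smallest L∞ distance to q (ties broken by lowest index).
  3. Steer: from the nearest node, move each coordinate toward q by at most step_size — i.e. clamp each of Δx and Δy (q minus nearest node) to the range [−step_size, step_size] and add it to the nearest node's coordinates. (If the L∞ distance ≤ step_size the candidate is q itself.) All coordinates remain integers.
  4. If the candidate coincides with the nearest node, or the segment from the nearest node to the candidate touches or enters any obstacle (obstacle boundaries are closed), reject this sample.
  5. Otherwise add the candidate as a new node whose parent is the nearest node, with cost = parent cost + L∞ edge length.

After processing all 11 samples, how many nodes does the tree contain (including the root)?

Node count: 5

1. q=(9,5) nearest=0 d=7 new=(5,4) → add node 1 parent=0 cost=3
2. q=(25,6) nearest=1 d=20 new=(8,6) → blocked by [4,9]×[6,9], reject
3. q=(20,7) nearest=1 d=15 new=(8,7) → blocked by [4,9]×[6,9], reject
4. q=(8,0) nearest=1 d=4 new=(8,1) → add node 2 parent=1 cost=6
5. q=(0,12) nearest=1 d=8 new=(2,7) → add node 3 parent=1 cost=6
6. q=(2,1) nearest=0 d=0 → coincident, reject
7. q=(7,9) nearest=1 d=5 new=(7,7) → blocked by [4,9]×[6,9], reject
8. q=(20,7) nearest=2 d=12 new=(11,4) → blocked by [9,14]×[2,5], reject
9. q=(12,4) nearest=2 d=4 new=(11,4) → blocked by [9,14]×[2,5], reject
10. q=(24,1) nearest=2 d=16 new=(11,1) → add node 4 parent=2 cost=9
11. q=(9,2) nearest=2 d=1 new=(9,2) → blocked by [9,14]×[2,5], reject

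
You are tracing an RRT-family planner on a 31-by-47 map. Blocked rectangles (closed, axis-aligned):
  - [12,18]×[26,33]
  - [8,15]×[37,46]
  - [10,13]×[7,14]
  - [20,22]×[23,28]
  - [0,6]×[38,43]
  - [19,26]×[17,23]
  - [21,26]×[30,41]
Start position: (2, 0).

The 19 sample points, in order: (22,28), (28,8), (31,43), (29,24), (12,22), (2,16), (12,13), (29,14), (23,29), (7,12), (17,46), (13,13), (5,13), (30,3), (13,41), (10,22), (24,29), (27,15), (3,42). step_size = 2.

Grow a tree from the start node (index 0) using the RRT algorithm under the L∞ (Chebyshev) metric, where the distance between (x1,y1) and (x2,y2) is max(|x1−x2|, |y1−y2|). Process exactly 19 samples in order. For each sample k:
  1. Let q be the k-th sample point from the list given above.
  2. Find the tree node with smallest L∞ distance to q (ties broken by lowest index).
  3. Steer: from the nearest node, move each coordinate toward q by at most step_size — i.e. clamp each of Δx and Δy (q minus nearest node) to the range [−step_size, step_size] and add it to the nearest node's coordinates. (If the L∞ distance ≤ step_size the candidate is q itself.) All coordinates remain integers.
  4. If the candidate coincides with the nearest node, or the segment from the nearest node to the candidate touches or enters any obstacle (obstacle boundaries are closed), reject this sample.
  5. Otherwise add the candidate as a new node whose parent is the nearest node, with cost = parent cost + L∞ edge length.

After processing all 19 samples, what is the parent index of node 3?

1. q=(22,28) nearest=0 d=28 new=(4,2) → add node 1 parent=0 cost=2
2. q=(28,8) nearest=1 d=24 new=(6,4) → add node 2 parent=1 cost=4
3. q=(31,43) nearest=2 d=39 new=(8,6) → add node 3 parent=2 cost=6
4. q=(29,24) nearest=3 d=21 new=(10,8) → blocked by [10,13]×[7,14], reject
5. q=(12,22) nearest=3 d=16 new=(10,8) → blocked by [10,13]×[7,14], reject
6. q=(2,16) nearest=3 d=10 new=(6,8) → add node 4 parent=3 cost=8
7. q=(12,13) nearest=4 d=6 new=(8,10) → add node 5 parent=4 cost=10
8. q=(29,14) nearest=3 d=21 new=(10,8) → blocked by [10,13]×[7,14], reject
9. q=(23,29) nearest=5 d=19 new=(10,12) → blocked by [10,13]×[7,14], reject
10. q=(7,12) nearest=5 d=2 new=(7,12) → add node 6 parent=5 cost=12
11. q=(17,46) nearest=6 d=34 new=(9,14) → add node 7 parent=6 cost=14
12. q=(13,13) nearest=7 d=4 new=(11,13) → blocked by [10,13]×[7,14], reject
13. q=(5,13) nearest=6 d=2 new=(5,13) → add node 8 parent=6 cost=14
14. q=(30,3) nearest=7 d=21 new=(11,12) → blocked by [10,13]×[7,14], reject
15. q=(13,41) nearest=7 d=27 new=(11,16) → add node 9 parent=7 cost=16
16. q=(10,22) nearest=9 d=6 new=(10,18) → add node 10 parent=9 cost=18
17. q=(24,29) nearest=9 d=13 new=(13,18) → add node 11 parent=9 cost=18
18. q=(27,15) nearest=11 d=14 new=(15,16) → add node 12 parent=11 cost=20
19. q=(3,42) nearest=10 d=24 new=(8,20) → add node 13 parent=10 cost=20

Parent of node 3: 2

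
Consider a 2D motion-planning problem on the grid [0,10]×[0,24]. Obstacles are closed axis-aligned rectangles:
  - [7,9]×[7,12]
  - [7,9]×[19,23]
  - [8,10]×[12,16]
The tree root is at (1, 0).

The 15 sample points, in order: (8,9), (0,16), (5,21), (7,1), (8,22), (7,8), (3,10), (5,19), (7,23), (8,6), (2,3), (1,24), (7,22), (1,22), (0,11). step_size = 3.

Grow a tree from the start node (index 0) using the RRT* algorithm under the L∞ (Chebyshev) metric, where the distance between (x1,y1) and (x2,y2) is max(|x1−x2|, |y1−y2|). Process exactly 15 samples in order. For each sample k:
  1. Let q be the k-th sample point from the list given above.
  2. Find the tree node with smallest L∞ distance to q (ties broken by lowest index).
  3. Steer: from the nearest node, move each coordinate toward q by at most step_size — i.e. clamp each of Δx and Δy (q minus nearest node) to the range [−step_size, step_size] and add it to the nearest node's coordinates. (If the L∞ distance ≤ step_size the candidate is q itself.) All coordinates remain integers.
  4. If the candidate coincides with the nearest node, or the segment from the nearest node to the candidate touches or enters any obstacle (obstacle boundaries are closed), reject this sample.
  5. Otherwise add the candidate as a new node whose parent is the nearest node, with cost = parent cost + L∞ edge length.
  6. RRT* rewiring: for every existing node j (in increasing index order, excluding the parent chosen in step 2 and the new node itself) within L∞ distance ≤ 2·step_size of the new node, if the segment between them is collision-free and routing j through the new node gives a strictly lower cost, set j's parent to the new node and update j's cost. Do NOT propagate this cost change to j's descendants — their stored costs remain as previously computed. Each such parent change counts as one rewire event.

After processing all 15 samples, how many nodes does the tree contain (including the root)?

Node count: 13

1. q=(8,9) nearest=0 d=9 new=(4,3) → add node 1 parent=0 cost=3
2. q=(0,16) nearest=1 d=13 new=(1,6) → add node 2 parent=1 cost=6
3. q=(5,21) nearest=2 d=15 new=(4,9) → add node 3 parent=2 cost=9
4. q=(7,1) nearest=1 d=3 new=(7,1) → add node 4 parent=1 cost=6
5. q=(8,22) nearest=3 d=13 new=(7,12) → blocked by [7,9]×[7,12], reject
6. q=(7,8) nearest=3 d=3 new=(7,8) → blocked by [7,9]×[7,12], reject
7. q=(3,10) nearest=3 d=1 new=(3,10) → add node 5 parent=3 cost=10
8. q=(5,19) nearest=5 d=9 new=(5,13) → add node 6 parent=5 cost=13
9. q=(7,23) nearest=6 d=10 new=(7,16) → add node 7 parent=6 cost=16
10. q=(8,6) nearest=1 d=4 new=(7,6) → add node 8 parent=1 cost=6
11. q=(2,3) nearest=1 d=2 new=(2,3) → add node 9 parent=1 cost=5
12. q=(1,24) nearest=7 d=8 new=(4,19) → add node 10 parent=7 cost=19
13. q=(7,22) nearest=10 d=3 new=(7,22) → blocked by [7,9]×[19,23], reject
14. q=(1,22) nearest=10 d=3 new=(1,22) → add node 11 parent=10 cost=22
15. q=(0,11) nearest=5 d=3 new=(0,11) → add node 12 parent=5 cost=13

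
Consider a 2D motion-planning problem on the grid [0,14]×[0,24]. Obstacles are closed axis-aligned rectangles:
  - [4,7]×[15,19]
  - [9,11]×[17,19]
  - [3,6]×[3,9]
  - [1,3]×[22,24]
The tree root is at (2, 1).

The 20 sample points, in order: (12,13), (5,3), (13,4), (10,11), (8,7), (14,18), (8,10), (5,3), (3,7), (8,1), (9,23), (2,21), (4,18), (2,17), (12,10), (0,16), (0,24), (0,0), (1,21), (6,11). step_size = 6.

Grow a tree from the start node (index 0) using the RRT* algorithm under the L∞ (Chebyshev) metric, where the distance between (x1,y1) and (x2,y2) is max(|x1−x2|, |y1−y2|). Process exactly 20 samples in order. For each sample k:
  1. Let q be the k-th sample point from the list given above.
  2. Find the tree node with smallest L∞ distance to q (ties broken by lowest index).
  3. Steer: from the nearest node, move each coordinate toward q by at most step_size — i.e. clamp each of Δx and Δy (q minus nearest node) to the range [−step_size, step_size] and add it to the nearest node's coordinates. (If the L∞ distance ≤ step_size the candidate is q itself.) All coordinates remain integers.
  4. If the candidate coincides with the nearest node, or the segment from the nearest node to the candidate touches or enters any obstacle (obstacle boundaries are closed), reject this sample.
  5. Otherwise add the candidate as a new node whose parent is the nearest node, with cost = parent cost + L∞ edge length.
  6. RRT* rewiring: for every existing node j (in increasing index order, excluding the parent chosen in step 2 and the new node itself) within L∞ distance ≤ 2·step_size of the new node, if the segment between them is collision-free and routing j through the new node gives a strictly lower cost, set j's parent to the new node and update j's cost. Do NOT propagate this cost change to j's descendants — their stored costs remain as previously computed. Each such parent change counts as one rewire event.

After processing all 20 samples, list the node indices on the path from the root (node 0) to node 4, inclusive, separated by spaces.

Path: 0 2 3 4

1. q=(12,13) nearest=0 d=12 new=(8,7) → blocked by [3,6]×[3,9], reject
2. q=(5,3) nearest=0 d=3 new=(5,3) → blocked by [3,6]×[3,9], reject
3. q=(13,4) nearest=0 d=11 new=(8,4) → blocked by [3,6]×[3,9], reject
4. q=(10,11) nearest=0 d=10 new=(8,7) → blocked by [3,6]×[3,9], reject
5. q=(8,7) nearest=0 d=6 new=(8,7) → blocked by [3,6]×[3,9], reject
6. q=(14,18) nearest=0 d=17 new=(8,7) → blocked by [3,6]×[3,9], reject
7. q=(8,10) nearest=0 d=9 new=(8,7) → blocked by [3,6]×[3,9], reject
8. q=(5,3) nearest=0 d=3 new=(5,3) → blocked by [3,6]×[3,9], reject
9. q=(3,7) nearest=0 d=6 new=(3,7) → blocked by [3,6]×[3,9], reject
10. q=(8,1) nearest=0 d=6 new=(8,1) → add node 1 parent=0 cost=6
11. q=(9,23) nearest=0 d=22 new=(8,7) → blocked by [3,6]×[3,9], reject
12. q=(2,21) nearest=0 d=20 new=(2,7) → add node 2 parent=0 cost=6
13. q=(4,18) nearest=2 d=11 new=(4,13) → add node 3 parent=2 cost=12
14. q=(2,17) nearest=3 d=4 new=(2,17) → add node 4 parent=3 cost=16
15. q=(12,10) nearest=3 d=8 new=(10,10) → add node 5 parent=3 cost=18
16. q=(0,16) nearest=4 d=2 new=(0,16) → add node 6 parent=4 cost=18
17. q=(0,24) nearest=4 d=7 new=(0,23) → add node 7 parent=4 cost=22
18. q=(0,0) nearest=0 d=2 new=(0,0) → add node 8 parent=0 cost=2
19. q=(1,21) nearest=7 d=2 new=(1,21) → add node 9 parent=7 cost=24
20. q=(6,11) nearest=3 d=2 new=(6,11) → add node 10 parent=3 cost=14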